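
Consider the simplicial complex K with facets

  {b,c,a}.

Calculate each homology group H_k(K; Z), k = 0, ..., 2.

We work with the vertex ordering a < b < c. The simplices of K, each written with vertices in increasing order, are:

  0-simplices (3): a, b, c
  1-simplices (3): ab, ac, bc
  2-simplices (1): abc

so the chain groups are C_0 ≅ Z^3, C_1 ≅ Z^3, C_2 ≅ Z^1.

Boundary ∂_1: C_1 → C_0 sends each edge [p,q] (with p < q) to q − p. For instance
  ∂bc = c − b.
As a 3×3 matrix over Z this has rank 2, with invariant factors (1,1).

Boundary ∂_2: C_2 → C_1 sends each 2-simplex [p,q,r] to [q,r] − [p,r] + [p,q]. For instance
  ∂abc = bc − ac + ab.
The resulting 3×1 matrix has rank 1, and its Smith normal form has invariant factors (1).

Reading off H_k = ker ∂_k / im ∂_{k+1}:

  H_0: rank C_0 − rank ∂_1 = 3 − 2 = 1, and the invariant factors of ∂_1 are all 1, so H_0 = Z.
  H_1: rank ker ∂_1 − rank ∂_2 = (3 − 2) − 1 = 0, and the invariant factors of ∂_2 are all 1, so H_1 = 0.
  H_2: rank ker ∂_2 − rank ∂_3 = (1 − 1) − 0 = 0, and there is no ∂_3, so H_2 = 0.

As a check, the Euler characteristic is 3 − 3 + 1 = 1, which agrees with 1 − 0 + 0 = 1.

H_0 ≅ Z,  H_1 = 0,  H_2 = 0.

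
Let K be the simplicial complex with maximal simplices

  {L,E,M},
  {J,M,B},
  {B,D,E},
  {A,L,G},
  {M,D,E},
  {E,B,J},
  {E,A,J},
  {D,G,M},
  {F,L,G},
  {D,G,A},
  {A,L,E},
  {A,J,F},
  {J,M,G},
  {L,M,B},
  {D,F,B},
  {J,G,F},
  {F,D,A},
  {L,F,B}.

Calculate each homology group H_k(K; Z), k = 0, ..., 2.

We work with the vertex ordering A < B < D < E < F < G < J < L < M. The simplices of K, each written with vertices in increasing order, are:

  0-simplices (9): A, B, D, E, F, G, J, L, M
  1-simplices (27): AD, AE, AF, AG, AJ, AL, BD, BE, BF, BJ, BL, BM, DE, DF, DG, DM, EJ, EL, EM, FG, FJ, FL, GJ, GL, GM, JM, LM
  2-simplices (18): ADF, ADG, AEJ, AEL, AFJ, AGL, BDE, BDF, BEJ, BFL, BJM, BLM, DEM, DGM, ELM, FGJ, FGL, GJM

giving chain groups C_0 ≅ Z^9, C_1 ≅ Z^27, C_2 ≅ Z^18.

∂_1: C_1 → C_0 is given by ∂[p,q] = [q] − [p].
The 9×27 boundary matrix has rank 8 and Smith normal form diag(1,1,1,1,1,1,1,1).

The boundary map ∂_2: C_2 → C_1 maps a triangle to the signed sum of its edges. For instance
  ∂BLM = LM − BM + BL,
  ∂AGL = GL − AL + AG.
The 27×18 boundary matrix has rank 18 and Smith normal form diag(1,1,1,1,1,1,1,1,1,1,1,1,1,1,1,1,1,2).

Now H_k = ker ∂_k / im ∂_{k+1}, so:

  H_0: rank C_0 − rank ∂_1 = 9 − 8 = 1, and the invariant factors of ∂_1 are all 1, so H_0 ≅ Z.
  H_1: rank ker ∂_1 − rank ∂_2 = (27 − 8) − 18 = 1, and ∂_2 has invariant factor 2 > 1, so H_1 ≅ Z × Z/2.
  H_2: rank ker ∂_2 − rank ∂_3 = (18 − 18) − 0 = 0, and there is no ∂_3, so H_2 ≅ 0.

(K is a triangulation of the Klein bottle.)

H_0 ≅ Z,  H_1 ≅ Z × Z/2,  H_2 = 0.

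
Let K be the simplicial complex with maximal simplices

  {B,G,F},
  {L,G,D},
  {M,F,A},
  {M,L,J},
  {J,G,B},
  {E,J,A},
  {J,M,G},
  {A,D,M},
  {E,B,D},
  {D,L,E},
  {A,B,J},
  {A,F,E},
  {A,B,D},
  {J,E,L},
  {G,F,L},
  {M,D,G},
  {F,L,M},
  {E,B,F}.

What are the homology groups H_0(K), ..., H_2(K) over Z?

H_0 = Z,  H_1 = Z ⊕ Z/2,  H_2 = 0.

Order the vertices as A < B < D < E < F < G < J < L < M. Listing each simplex with vertices in this order, K has dimension 2 with simplices:

  0-simplices (9): A, B, D, E, F, G, J, L, M
  1-simplices (27): AB, AD, AE, AF, AJ, AM, BD, BE, BF, BG, BJ, DE, DG, DL, DM, EF, EJ, EL, FG, FL, FM, GJ, GL, GM, JL, JM, LM
  2-simplices (18): ABD, ABJ, ADM, AEF, AEJ, AFM, BDE, BEF, BFG, BGJ, DEL, DGL, DGM, EJL, FGL, FLM, GJM, JLM

so the chain groups are C_0 ≅ Z^9, C_1 ≅ Z^27, C_2 ≅ Z^18.

The boundary map ∂_1: C_1 → C_0 sends each edge [p,q] (with p < q) to q − p. For instance
  ∂BD = D − B.
This gives a 9×27 integer matrix of rank 8; reducing to Smith normal form yields diagonal entries (1,1,1,1,1,1,1,1).

Boundary ∂_2: C_2 → C_1 acts by ∂[p,q,r] = [q,r] − [p,r] + [p,q]. For instance
  ∂ABD = BD − AD + AB,
  ∂DGM = GM − DM + DG.
This gives a 27×18 integer matrix of rank 18; reducing to Smith normal form yields diagonal entries (1,1,1,1,1,1,1,1,1,1,1,1,1,1,1,1,1,2).

From H_k ≅ ker(∂_k) / im(∂_{k+1}) we obtain:

  H_0: rank C_0 − rank ∂_1 = 9 − 8 = 1, and the invariant factors of ∂_1 are all 1, so H_0 ≅ Z.
  H_1: rank ker ∂_1 − rank ∂_2 = (27 − 8) − 18 = 1, and ∂_2 has invariant factor 2 > 1, so H_1 ≅ Z ⊕ Z/2.
  H_2: rank ker ∂_2 − rank ∂_3 = (18 − 18) − 0 = 0, and there is no ∂_3, so H_2 ≅ 0.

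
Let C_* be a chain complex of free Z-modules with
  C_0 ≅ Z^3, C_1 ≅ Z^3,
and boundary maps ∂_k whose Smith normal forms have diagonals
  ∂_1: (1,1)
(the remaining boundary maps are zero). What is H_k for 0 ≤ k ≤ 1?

H_0 ≅ Z,  H_1 ≅ Z.

H_0: b_0 = 3 − 0 − 2 = 1; torsion from ∂_1 factors > 1: none. So H_0 ≅ Z.
H_1: b_1 = 3 − 2 − 0 = 1; torsion from ∂_2 factors > 1: none. So H_1 ≅ Z.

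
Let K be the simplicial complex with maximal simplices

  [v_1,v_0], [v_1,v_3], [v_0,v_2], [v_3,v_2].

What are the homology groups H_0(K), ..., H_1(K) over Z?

Order the vertices as v_0 < v_1 < v_2 < v_3. Listing each simplex with vertices in this order, K has dimension 1 with simplices:

  0-simplices (4): [v_0], [v_1], [v_2], [v_3]
  1-simplices (4): [v_0,v_1], [v_0,v_2], [v_1,v_3], [v_2,v_3]

Hence C_0 ≅ Z^4, C_1 ≅ Z^4.

Boundary ∂_1: C_1 → C_0 maps an edge to its endpoints' difference, ∂[p,q] = q − p.
The 4×4 boundary matrix has rank 3 and Smith normal form diag(1,1,1).

Computing H_k = (kernel of ∂_k) / (image of ∂_{k+1}):

  H_0: rank C_0 − rank ∂_1 = 4 − 3 = 1, and the invariant factors of ∂_1 are all 1, so H_0 ≅ Z.
  H_1: rank ker ∂_1 − rank ∂_2 = (4 − 3) − 0 = 1, and there is no ∂_2, so H_1 ≅ Z.

(K is a triangulation of the circle S^1.)

H_0 ≅ Z,  H_1 ≅ Z.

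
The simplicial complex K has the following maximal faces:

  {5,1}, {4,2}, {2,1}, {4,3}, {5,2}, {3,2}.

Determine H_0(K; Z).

H_0 = Z.

Fix the vertex order 1 < 2 < 3 < 4 < 5 and write every simplex with vertices in increasing order. Then dim K = 1 and the simplices of K are:

  0-simplices (5): [1], [2], [3], [4], [5]
  1-simplices (6): [1,2], [1,5], [2,3], [2,4], [2,5], [3,4]

so the chain groups are C_0 ≅ Z^5, C_1 ≅ Z^6.

∂_1: C_1 → C_0 is given by ∂[p,q] = [q] − [p]. For instance
  ∂[1,2] = [2] − [1].
This gives a 5×6 integer matrix of rank 4; reducing to Smith normal form yields diagonal entries (1,1,1,1).

From H_k ≅ ker(∂_k) / im(∂_{k+1}) we obtain:

  H_0: rank C_0 − rank ∂_1 = 5 − 4 = 1, and the invariant factors of ∂_1 are all 1, so H_0 = Z.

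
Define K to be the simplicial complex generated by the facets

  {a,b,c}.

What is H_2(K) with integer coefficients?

H_2 ≅ 0.

Take the total order a < b < c on the vertex set. Then K (dimension 2) consists of the simplices:

  0-simplices (3): a, b, c
  1-simplices (3): ab, ac, bc
  2-simplices (1): abc

Hence C_0 ≅ Z^3, C_1 ≅ Z^3, C_2 ≅ Z^1.

Boundary ∂_1: C_1 → C_0 sends each edge [p,q] (with p < q) to q − p. For instance
  ∂bc = c − b.
As a 3×3 matrix over Z this has rank 2, with invariant factors (1,1).

∂_2: C_2 → C_1 maps a triangle to the signed sum of its edges. For instance
  ∂abc = bc − ac + ab.
This gives a 3×1 integer matrix of rank 1; reducing to Smith normal form yields diagonal entries (1).

Computing H_k = (kernel of ∂_k) / (image of ∂_{k+1}):

  H_2: rank ker ∂_2 − rank ∂_3 = (1 − 1) − 0 = 0, and there is no ∂_3, so H_2 ≅ 0.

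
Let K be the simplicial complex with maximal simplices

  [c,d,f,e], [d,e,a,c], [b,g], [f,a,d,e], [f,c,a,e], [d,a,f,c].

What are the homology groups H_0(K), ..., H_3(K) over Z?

Fix the vertex order a < b < c < d < e < f < g and write every simplex with vertices in increasing order. Then dim K = 3 and the simplices of K are:

  0-simplices (7): a, b, c, d, e, f, g
  1-simplices (11): ac, ad, ae, af, bg, cd, ce, cf, de, df, ef
  2-simplices (10): acd, ace, acf, ade, adf, aef, cde, cdf, cef, def
  3-simplices (5): acde, acdf, acef, adef, cdef

Hence C_0 ≅ Z^7, C_1 ≅ Z^11, C_2 ≅ Z^10, C_3 ≅ Z^5.

∂_1: C_1 → C_0 is given by ∂[p,q] = [q] − [p]. For instance
  ∂ef = f − e.
As a 7×11 matrix over Z this has rank 5, with invariant factors (1,1,1,1,1).

Boundary ∂_2: C_2 → C_1 acts by ∂[p,q,r] = [q,r] − [p,r] + [p,q]. For instance
  ∂adf = df − af + ad,
  ∂acf = cf − af + ac.
The 11×10 boundary matrix has rank 6 and Smith normal form diag(1,1,1,1,1,1).

Boundary ∂_3: C_3 → C_2 sends each 3-simplex σ to the alternating sum Σ_i (−1)^i (σ with its i-th vertex removed). For instance
  ∂adef = def − aef + adf − ade,
  ∂acde = cde − ade + ace − acd.
The 10×5 boundary matrix has rank 4 and Smith normal form diag(1,1,1,1).

Computing H_k = (kernel of ∂_k) / (image of ∂_{k+1}):

  H_0: rank C_0 − rank ∂_1 = 7 − 5 = 2, and the invariant factors of ∂_1 are all 1, so H_0 = Z^2.
  H_1: rank ker ∂_1 − rank ∂_2 = (11 − 5) − 6 = 0, and the invariant factors of ∂_2 are all 1, so H_1 = 0.
  H_2: rank ker ∂_2 − rank ∂_3 = (10 − 6) − 4 = 0, and the invariant factors of ∂_3 are all 1, so H_2 = 0.
  H_3: rank ker ∂_3 − rank ∂_4 = (5 − 4) − 0 = 1, and there is no ∂_4, so H_3 = Z.

As a check, the Euler characteristic is 7 − 11 + 10 − 5 = 1, which agrees with 2 − 0 + 0 − 1 = 1.

H_0 = Z^2,  H_1 = 0,  H_2 = 0,  H_3 = Z.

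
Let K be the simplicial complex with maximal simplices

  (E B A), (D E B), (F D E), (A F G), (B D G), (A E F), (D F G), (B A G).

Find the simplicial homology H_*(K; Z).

H_0 = Z,  H_1 = 0,  H_2 = Z.

K has 6 vertices, 12 edges, 8 triangles.
rank ∂_0 = 0, rank ∂_1 = 5 ⇒ b_0 = 6 − 0 − 5 = 1; all invariant factors of ∂_1 are 1 so no torsion. So H_0 = Z.
rank ∂_1 = 5, rank ∂_2 = 7 ⇒ b_1 = 12 − 5 − 7 = 0; all invariant factors of ∂_2 are 1 so no torsion. So H_1 = 0.
rank ∂_2 = 7, rank ∂_3 = 0 ⇒ b_2 = 8 − 7 − 0 = 1. So H_2 = Z.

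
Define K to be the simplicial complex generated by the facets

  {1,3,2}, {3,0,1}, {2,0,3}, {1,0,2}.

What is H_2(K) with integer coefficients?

Take the total order 0 < 1 < 2 < 3 on the vertex set. Then K (dimension 2) consists of the simplices:

  0-simplices (4): [0], [1], [2], [3]
  1-simplices (6): [0,1], [0,2], [0,3], [1,2], [1,3], [2,3]
  2-simplices (4): [0,1,2], [0,1,3], [0,2,3], [1,2,3]

Hence C_0 ≅ Z^4, C_1 ≅ Z^6, C_2 ≅ Z^4.

The boundary map ∂_1: C_1 → C_0 sends each edge [p,q] (with p < q) to q − p. For instance
  ∂[2,3] = [3] − [2].
This gives a 4×6 integer matrix of rank 3; reducing to Smith normal form yields diagonal entries (1,1,1).

∂_2: C_2 → C_1 acts by ∂[p,q,r] = [q,r] − [p,r] + [p,q]. For instance
  ∂[0,2,3] = [2,3] − [0,3] + [0,2],
  ∂[0,1,3] = [1,3] − [0,3] + [0,1].
This gives a 6×4 integer matrix of rank 3; reducing to Smith normal form yields diagonal entries (1,1,1).

Computing H_k = (kernel of ∂_k) / (image of ∂_{k+1}):

  H_2: rank ker ∂_2 − rank ∂_3 = (4 − 3) − 0 = 1, and there is no ∂_3, so H_2 = Z.

(K is a triangulation of the 2-sphere S^2.)

H_2 = Z.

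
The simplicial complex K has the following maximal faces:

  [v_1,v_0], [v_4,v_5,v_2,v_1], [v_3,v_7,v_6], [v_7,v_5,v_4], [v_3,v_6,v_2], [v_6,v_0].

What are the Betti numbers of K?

We work with the vertex ordering v_0 < v_1 < v_2 < v_3 < v_4 < v_5 < v_6 < v_7. The simplices of K, each written with vertices in increasing order, are:

  0-simplices (8): [v_0], [v_1], [v_2], [v_3], [v_4], [v_5], [v_6], [v_7]
  1-simplices (15): (15 of them)
  2-simplices (7): [v_1,v_2,v_4], [v_1,v_2,v_5], [v_1,v_4,v_5], [v_2,v_3,v_6], [v_2,v_4,v_5], [v_3,v_6,v_7], [v_4,v_5,v_7]
  3-simplices (1): [v_1,v_2,v_4,v_5]

Hence C_0 ≅ Z^8, C_1 ≅ Z^15, C_2 ≅ Z^7, C_3 ≅ Z^1.

Boundary ∂_1: C_1 → C_0 is given by ∂[p,q] = [q] − [p]. For instance
  ∂[v_0,v_6] = [v_6] − [v_0].
The 8×15 boundary matrix has rank 7 and Smith normal form diag(1,1,1,1,1,1,1).

∂_2: C_2 → C_1 acts by ∂[p,q,r] = [q,r] − [p,r] + [p,q]. For instance
  ∂[v_4,v_5,v_7] = [v_5,v_7] − [v_4,v_7] + [v_4,v_5],
  ∂[v_1,v_4,v_5] = [v_4,v_5] − [v_1,v_5] + [v_1,v_4].
The resulting 15×7 matrix has rank 6, and its Smith normal form has invariant factors (1,1,1,1,1,1).

The boundary map ∂_3: C_3 → C_2 sends each 3-simplex σ to the alternating sum Σ_i (−1)^i (σ with its i-th vertex removed). For instance
  ∂[v_1,v_2,v_4,v_5] = [v_2,v_4,v_5] − [v_1,v_4,v_5] + [v_1,v_2,v_5] − [v_1,v_2,v_4].
As a 7×1 matrix over Z this has rank 1, with invariant factors (1).

Reading off H_k = ker ∂_k / im ∂_{k+1}:

  H_0: rank C_0 − rank ∂_1 = 8 − 7 = 1, and the invariant factors of ∂_1 are all 1, so H_0 ≅ Z.
  H_1: rank ker ∂_1 − rank ∂_2 = (15 − 7) − 6 = 2, and the invariant factors of ∂_2 are all 1, so H_1 ≅ Z^2.
  H_2: rank ker ∂_2 − rank ∂_3 = (7 − 6) − 1 = 0, and the invariant factors of ∂_3 are all 1, so H_2 ≅ 0.
  H_3: rank ker ∂_3 − rank ∂_4 = (1 − 1) − 0 = 0, and there is no ∂_4, so H_3 ≅ 0.

Hence the Betti numbers are b_0 = 1, b_1 = 2, b_2 = 0, b_3 = 0.

b_0 = 1, b_1 = 2, b_2 = 0, b_3 = 0.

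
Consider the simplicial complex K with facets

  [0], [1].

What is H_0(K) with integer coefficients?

Take the total order 0 < 1 on the vertex set. Then K (dimension 0) consists of the simplices:

  0-simplices (2): [0], [1]

Hence C_0 ≅ Z^2.

Computing H_k = (kernel of ∂_k) / (image of ∂_{k+1}):

  H_0: rank C_0 − rank ∂_1 = 2 − 0 = 2, and there is no ∂_1, so H_0 = Z^2.

(K is a triangulation of a set of 2 points.)

H_0 ≅ Z^2.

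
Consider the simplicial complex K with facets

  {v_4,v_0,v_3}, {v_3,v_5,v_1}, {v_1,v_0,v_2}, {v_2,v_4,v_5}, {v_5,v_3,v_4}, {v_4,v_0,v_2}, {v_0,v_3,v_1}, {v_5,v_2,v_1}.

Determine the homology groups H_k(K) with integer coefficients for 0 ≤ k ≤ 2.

H_0 ≅ Z,  H_1 = 0,  H_2 ≅ Z.

Order the vertices as v_0 < v_1 < v_2 < v_3 < v_4 < v_5. Listing each simplex with vertices in this order, K has dimension 2 with simplices:

  0-simplices (6): [v_0], [v_1], [v_2], [v_3], [v_4], [v_5]
  1-simplices (12): [v_0,v_1], [v_0,v_2], [v_0,v_3], [v_0,v_4], [v_1,v_2], [v_1,v_3], [v_1,v_5], [v_2,v_4], [v_2,v_5], [v_3,v_4], [v_3,v_5], [v_4,v_5]
  2-simplices (8): [v_0,v_1,v_2], [v_0,v_1,v_3], [v_0,v_2,v_4], [v_0,v_3,v_4], [v_1,v_2,v_5], [v_1,v_3,v_5], [v_2,v_4,v_5], [v_3,v_4,v_5]

so the chain groups are C_0 ≅ Z^6, C_1 ≅ Z^12, C_2 ≅ Z^8.

∂_1: C_1 → C_0 is given by ∂[p,q] = [q] − [p].
This gives a 6×12 integer matrix of rank 5; reducing to Smith normal form yields diagonal entries (1,1,1,1,1).

Boundary ∂_2: C_2 → C_1 acts by ∂[p,q,r] = [q,r] − [p,r] + [p,q]. For instance
  ∂[v_0,v_3,v_4] = [v_3,v_4] − [v_0,v_4] + [v_0,v_3],
  ∂[v_0,v_2,v_4] = [v_2,v_4] − [v_0,v_4] + [v_0,v_2].
This gives a 12×8 integer matrix of rank 7; reducing to Smith normal form yields diagonal entries (1,1,1,1,1,1,1).

Now H_k = ker ∂_k / im ∂_{k+1}, so:

  H_0: rank C_0 − rank ∂_1 = 6 − 5 = 1, and the invariant factors of ∂_1 are all 1, so H_0 ≅ Z.
  H_1: rank ker ∂_1 − rank ∂_2 = (12 − 5) − 7 = 0, and the invariant factors of ∂_2 are all 1, so H_1 ≅ 0.
  H_2: rank ker ∂_2 − rank ∂_3 = (8 − 7) − 0 = 1, and there is no ∂_3, so H_2 ≅ Z.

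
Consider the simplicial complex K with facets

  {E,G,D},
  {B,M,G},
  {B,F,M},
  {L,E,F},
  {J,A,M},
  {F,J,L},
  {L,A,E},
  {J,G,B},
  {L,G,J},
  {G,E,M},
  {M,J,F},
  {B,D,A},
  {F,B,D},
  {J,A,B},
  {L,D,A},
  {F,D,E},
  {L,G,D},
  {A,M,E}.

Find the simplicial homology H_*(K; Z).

Order the vertices as A < B < D < E < F < G < J < L < M. Listing each simplex with vertices in this order, K has dimension 2 with simplices:

  0-simplices (9): A, B, D, E, F, G, J, L, M
  1-simplices (27): AB, AD, AE, AJ, AL, AM, BD, BF, BG, BJ, BM, DE, DF, DG, DL, EF, EG, EL, EM, FJ, FL, FM, GJ, GL, GM, JL, JM
  2-simplices (18): ABD, ABJ, ADL, AEL, AEM, AJM, BDF, BFM, BGJ, BGM, DEF, DEG, DGL, EFL, EGM, FJL, FJM, GJL

so the chain groups are C_0 ≅ Z^9, C_1 ≅ Z^27, C_2 ≅ Z^18.

∂_1: C_1 → C_0 sends each edge [p,q] (with p < q) to q − p.
As a 9×27 matrix over Z this has rank 8, with invariant factors (1,1,1,1,1,1,1,1).

∂_2: C_2 → C_1 sends each 2-simplex [p,q,r] to [q,r] − [p,r] + [p,q]. For instance
  ∂ABJ = BJ − AJ + AB,
  ∂FJM = JM − FM + FJ.
This gives a 27×18 integer matrix of rank 18; reducing to Smith normal form yields diagonal entries (1,1,1,1,1,1,1,1,1,1,1,1,1,1,1,1,1,2).

Now H_k = ker ∂_k / im ∂_{k+1}, so:

  H_0: rank C_0 − rank ∂_1 = 9 − 8 = 1, and the invariant factors of ∂_1 are all 1, so H_0 = Z.
  H_1: rank ker ∂_1 − rank ∂_2 = (27 − 8) − 18 = 1, and ∂_2 has invariant factor 2 > 1, so H_1 = Z ⊕ Z/2Z.
  H_2: rank ker ∂_2 − rank ∂_3 = (18 − 18) − 0 = 0, and there is no ∂_3, so H_2 = 0.

As a check, the Euler characteristic is 9 − 27 + 18 = 0, which agrees with 1 − 1 + 0 = 0.
(K is a triangulation of the Klein bottle.)

H_0 ≅ Z,  H_1 ≅ Z ⊕ Z/2Z,  H_2 = 0.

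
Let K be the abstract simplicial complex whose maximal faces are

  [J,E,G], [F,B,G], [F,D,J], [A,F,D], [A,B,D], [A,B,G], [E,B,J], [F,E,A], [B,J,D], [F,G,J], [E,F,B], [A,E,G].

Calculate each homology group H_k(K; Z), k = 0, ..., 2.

Order the vertices as A < B < D < E < F < G < J. Listing each simplex with vertices in this order, K has dimension 2 with simplices:

  0-simplices (7): A, B, D, E, F, G, J
  1-simplices (18): AB, AD, AE, AF, AG, BD, BE, BF, BG, BJ, DF, DJ, EF, EG, EJ, FG, FJ, GJ
  2-simplices (12): ABD, ABG, ADF, AEF, AEG, BDJ, BEF, BEJ, BFG, DFJ, EGJ, FGJ

so the chain groups are C_0 ≅ Z^7, C_1 ≅ Z^18, C_2 ≅ Z^12.

Boundary ∂_1: C_1 → C_0 sends each edge [p,q] (with p < q) to q − p. For instance
  ∂FJ = J − F.
The resulting 7×18 matrix has rank 6, and its Smith normal form has invariant factors (1,1,1,1,1,1).

∂_2: C_2 → C_1 sends each 2-simplex [p,q,r] to [q,r] − [p,r] + [p,q]. For instance
  ∂BEJ = EJ − BJ + BE,
  ∂ABD = BD − AD + AB.
The resulting 18×12 matrix has rank 12, and its Smith normal form has invariant factors (1,1,1,1,1,1,1,1,1,1,1,2).

From H_k ≅ ker(∂_k) / im(∂_{k+1}) we obtain:

  H_0: rank C_0 − rank ∂_1 = 7 − 6 = 1, and the invariant factors of ∂_1 are all 1, so H_0 = Z.
  H_1: rank ker ∂_1 − rank ∂_2 = (18 − 6) − 12 = 0, and ∂_2 has invariant factor 2 > 1, so H_1 = Z/2.
  H_2: rank ker ∂_2 − rank ∂_3 = (12 − 12) − 0 = 0, and there is no ∂_3, so H_2 = 0.

(K is a triangulation of the real projective plane RP^2.)

H_0 ≅ Z,  H_1 ≅ Z/2,  H_2 = 0.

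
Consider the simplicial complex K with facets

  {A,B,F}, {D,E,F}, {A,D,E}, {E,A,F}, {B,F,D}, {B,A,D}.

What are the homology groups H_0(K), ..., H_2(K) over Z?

H_0 = Z,  H_1 = 0,  H_2 = Z.

Order the vertices as A < B < D < E < F. Listing each simplex with vertices in this order, K has dimension 2 with simplices:

  0-simplices (5): A, B, D, E, F
  1-simplices (9): AB, AD, AE, AF, BD, BF, DE, DF, EF
  2-simplices (6): ABD, ABF, ADE, AEF, BDF, DEF

so the chain groups are C_0 ≅ Z^5, C_1 ≅ Z^9, C_2 ≅ Z^6.

∂_1: C_1 → C_0 sends each edge [p,q] (with p < q) to q − p. For instance
  ∂BF = F − B.
The 5×9 boundary matrix has rank 4 and Smith normal form diag(1,1,1,1).

Boundary ∂_2: C_2 → C_1 maps a triangle to the signed sum of its edges. For instance
  ∂AEF = EF − AF + AE,
  ∂ABD = BD − AD + AB.
This gives a 9×6 integer matrix of rank 5; reducing to Smith normal form yields diagonal entries (1,1,1,1,1).

From H_k ≅ ker(∂_k) / im(∂_{k+1}) we obtain:

  H_0: rank C_0 − rank ∂_1 = 5 − 4 = 1, and the invariant factors of ∂_1 are all 1, so H_0 ≅ Z.
  H_1: rank ker ∂_1 − rank ∂_2 = (9 − 4) − 5 = 0, and the invariant factors of ∂_2 are all 1, so H_1 ≅ 0.
  H_2: rank ker ∂_2 − rank ∂_3 = (6 − 5) − 0 = 1, and there is no ∂_3, so H_2 ≅ Z.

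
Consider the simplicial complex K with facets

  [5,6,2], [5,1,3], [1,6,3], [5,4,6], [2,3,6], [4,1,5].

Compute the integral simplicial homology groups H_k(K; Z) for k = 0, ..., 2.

Order the vertices as 1 < 2 < 3 < 4 < 5 < 6. Listing each simplex with vertices in this order, K has dimension 2 with simplices:

  0-simplices (6): [1], [2], [3], [4], [5], [6]
  1-simplices (12): [1,3], [1,4], [1,5], [1,6], [2,3], [2,5], [2,6], [3,5], [3,6], [4,5], [4,6], [5,6]
  2-simplices (6): [1,3,5], [1,3,6], [1,4,5], [2,3,6], [2,5,6], [4,5,6]

giving chain groups C_0 ≅ Z^6, C_1 ≅ Z^12, C_2 ≅ Z^6.

The boundary map ∂_1: C_1 → C_0 sends each edge [p,q] (with p < q) to q − p. For instance
  ∂[1,4] = [4] − [1].
The 6×12 boundary matrix has rank 5 and Smith normal form diag(1,1,1,1,1).

Boundary ∂_2: C_2 → C_1 maps a triangle to the signed sum of its edges. For instance
  ∂[2,5,6] = [5,6] − [2,6] + [2,5],
  ∂[2,3,6] = [3,6] − [2,6] + [2,3].
The resulting 12×6 matrix has rank 6, and its Smith normal form has invariant factors (1,1,1,1,1,1).

Computing H_k = (kernel of ∂_k) / (image of ∂_{k+1}):

  H_0: rank C_0 − rank ∂_1 = 6 − 5 = 1, and the invariant factors of ∂_1 are all 1, so H_0 = Z.
  H_1: rank ker ∂_1 − rank ∂_2 = (12 − 5) − 6 = 1, and the invariant factors of ∂_2 are all 1, so H_1 = Z.
  H_2: rank ker ∂_2 − rank ∂_3 = (6 − 6) − 0 = 0, and there is no ∂_3, so H_2 = 0.

As a check, the Euler characteristic is 6 − 12 + 6 = 0, which agrees with 1 − 1 + 0 = 0.
(K is a triangulation of the cylinder S^1 x I.)

H_0 ≅ Z,  H_1 ≅ Z,  H_2 = 0.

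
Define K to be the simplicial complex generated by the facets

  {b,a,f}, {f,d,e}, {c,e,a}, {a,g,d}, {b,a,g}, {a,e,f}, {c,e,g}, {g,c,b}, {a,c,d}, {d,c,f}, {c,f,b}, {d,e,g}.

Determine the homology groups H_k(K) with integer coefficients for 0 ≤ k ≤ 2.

Take the total order a < b < c < d < e < f < g on the vertex set. Then K (dimension 2) consists of the simplices:

  0-simplices (7): a, b, c, d, e, f, g
  1-simplices (18): ab, ac, ad, ae, af, ag, bc, bf, bg, cd, ce, cf, cg, de, df, dg, ef, eg
  2-simplices (12): abf, abg, acd, ace, adg, aef, bcf, bcg, cdf, ceg, def, deg

so the chain groups are C_0 ≅ Z^7, C_1 ≅ Z^18, C_2 ≅ Z^12.

The boundary map ∂_1: C_1 → C_0 sends each edge [p,q] (with p < q) to q − p. For instance
  ∂ad = d − a.
As a 7×18 matrix over Z this has rank 6, with invariant factors (1,1,1,1,1,1).

∂_2: C_2 → C_1 acts by ∂[p,q,r] = [q,r] − [p,r] + [p,q]. For instance
  ∂def = ef − df + de,
  ∂bcg = cg − bg + bc.
The resulting 18×12 matrix has rank 12, and its Smith normal form has invariant factors (1,1,1,1,1,1,1,1,1,1,1,2).

Now H_k = ker ∂_k / im ∂_{k+1}, so:

  H_0: rank C_0 − rank ∂_1 = 7 − 6 = 1, and the invariant factors of ∂_1 are all 1, so H_0 ≅ Z.
  H_1: rank ker ∂_1 − rank ∂_2 = (18 − 6) − 12 = 0, and ∂_2 has invariant factor 2 > 1, so H_1 ≅ Z_2.
  H_2: rank ker ∂_2 − rank ∂_3 = (12 − 12) − 0 = 0, and there is no ∂_3, so H_2 ≅ 0.

(K is a triangulation of the real projective plane RP^2.)

H_0 = Z,  H_1 = Z_2,  H_2 = 0.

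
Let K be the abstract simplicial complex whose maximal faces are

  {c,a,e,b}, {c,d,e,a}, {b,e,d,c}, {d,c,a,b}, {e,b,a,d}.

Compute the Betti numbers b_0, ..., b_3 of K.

K has 5 vertices, 10 edges, 10 triangles, 5 3-simplices.
rank ∂_0 = 0, rank ∂_1 = 4 ⇒ b_0 = 5 − 0 − 4 = 1; all invariant factors of ∂_1 are 1 so no torsion. So H_0 = Z.
rank ∂_1 = 4, rank ∂_2 = 6 ⇒ b_1 = 10 − 4 − 6 = 0; all invariant factors of ∂_2 are 1 so no torsion. So H_1 = 0.
rank ∂_2 = 6, rank ∂_3 = 4 ⇒ b_2 = 10 − 6 − 4 = 0; all invariant factors of ∂_3 are 1 so no torsion. So H_2 = 0.
rank ∂_3 = 4, rank ∂_4 = 0 ⇒ b_3 = 5 − 4 − 0 = 1. So H_3 = Z.

b_0 = 1, b_1 = 0, b_2 = 0, b_3 = 1.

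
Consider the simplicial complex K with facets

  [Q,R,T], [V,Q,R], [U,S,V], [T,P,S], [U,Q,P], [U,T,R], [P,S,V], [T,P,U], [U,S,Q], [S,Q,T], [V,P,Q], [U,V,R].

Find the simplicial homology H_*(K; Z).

H_0 = Z,  H_1 = Z/2Z,  H_2 = 0.

Fix the vertex order P < Q < R < S < T < U < V and write every simplex with vertices in increasing order. Then dim K = 2 and the simplices of K are:

  0-simplices (7): P, Q, R, S, T, U, V
  1-simplices (18): PQ, PS, PT, PU, PV, QR, QS, QT, QU, QV, RT, RU, RV, ST, SU, SV, TU, UV
  2-simplices (12): PQU, PQV, PST, PSV, PTU, QRT, QRV, QST, QSU, RTU, RUV, SUV

giving chain groups C_0 ≅ Z^7, C_1 ≅ Z^18, C_2 ≅ Z^12.

The boundary map ∂_1: C_1 → C_0 maps an edge to its endpoints' difference, ∂[p,q] = q − p. For instance
  ∂TU = U − T.
As a 7×18 matrix over Z this has rank 6, with invariant factors (1,1,1,1,1,1).

The boundary map ∂_2: C_2 → C_1 maps a triangle to the signed sum of its edges. For instance
  ∂RTU = TU − RU + RT,
  ∂QSU = SU − QU + QS.
The 18×12 boundary matrix has rank 12 and Smith normal form diag(1,1,1,1,1,1,1,1,1,1,1,2).

Reading off H_k = ker ∂_k / im ∂_{k+1}:

  H_0: rank C_0 − rank ∂_1 = 7 − 6 = 1, and the invariant factors of ∂_1 are all 1, so H_0 ≅ Z.
  H_1: rank ker ∂_1 − rank ∂_2 = (18 − 6) − 12 = 0, and ∂_2 has invariant factor 2 > 1, so H_1 ≅ Z/2Z.
  H_2: rank ker ∂_2 − rank ∂_3 = (12 − 12) − 0 = 0, and there is no ∂_3, so H_2 ≅ 0.

(K is a triangulation of the real projective plane RP^2.)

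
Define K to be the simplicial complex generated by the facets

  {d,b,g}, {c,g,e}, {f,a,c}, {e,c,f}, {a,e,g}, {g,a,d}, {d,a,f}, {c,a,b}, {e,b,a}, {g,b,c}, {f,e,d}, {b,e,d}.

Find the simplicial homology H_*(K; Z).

We work with the vertex ordering a < b < c < d < e < f < g. The simplices of K, each written with vertices in increasing order, are:

  0-simplices (7): a, b, c, d, e, f, g
  1-simplices (18): ab, ac, ad, ae, af, ag, bc, bd, be, bg, ce, cf, cg, de, df, dg, ef, eg
  2-simplices (12): abc, abe, acf, adf, adg, aeg, bcg, bde, bdg, cef, ceg, def

Hence C_0 ≅ Z^7, C_1 ≅ Z^18, C_2 ≅ Z^12.

Boundary ∂_1: C_1 → C_0 maps an edge to its endpoints' difference, ∂[p,q] = q − p. For instance
  ∂be = e − b.
This gives a 7×18 integer matrix of rank 6; reducing to Smith normal form yields diagonal entries (1,1,1,1,1,1).

∂_2: C_2 → C_1 maps a triangle to the signed sum of its edges. For instance
  ∂def = ef − df + de,
  ∂bde = de − be + bd.
The 18×12 boundary matrix has rank 12 and Smith normal form diag(1,1,1,1,1,1,1,1,1,1,1,2).

From H_k ≅ ker(∂_k) / im(∂_{k+1}) we obtain:

  H_0: rank C_0 − rank ∂_1 = 7 − 6 = 1, and the invariant factors of ∂_1 are all 1, so H_0 = Z.
  H_1: rank ker ∂_1 − rank ∂_2 = (18 − 6) − 12 = 0, and ∂_2 has invariant factor 2 > 1, so H_1 = Z/2Z.
  H_2: rank ker ∂_2 − rank ∂_3 = (12 − 12) − 0 = 0, and there is no ∂_3, so H_2 = 0.

H_0 = Z,  H_1 = Z/2Z,  H_2 = 0.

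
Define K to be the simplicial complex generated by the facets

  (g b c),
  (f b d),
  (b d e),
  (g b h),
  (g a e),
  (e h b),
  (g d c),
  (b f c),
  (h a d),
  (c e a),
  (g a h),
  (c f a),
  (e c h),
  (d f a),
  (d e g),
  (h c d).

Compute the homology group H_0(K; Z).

K has 8 vertices, 24 edges, 16 triangles.
rank ∂_0 = 0, rank ∂_1 = 7 ⇒ b_0 = 8 − 0 − 7 = 1; all invariant factors of ∂_1 are 1 so no torsion. So H_0 = Z.

H_0 ≅ Z.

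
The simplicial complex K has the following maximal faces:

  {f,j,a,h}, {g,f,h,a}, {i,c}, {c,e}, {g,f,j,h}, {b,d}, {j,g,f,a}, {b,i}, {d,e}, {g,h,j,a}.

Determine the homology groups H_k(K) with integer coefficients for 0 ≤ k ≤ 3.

H_0 = Z^2,  H_1 = Z,  H_2 = 0,  H_3 = Z.

K has 10 vertices, 15 edges, 10 triangles, 5 3-simplices.
rank ∂_0 = 0, rank ∂_1 = 8 ⇒ b_0 = 10 − 0 − 8 = 2; all invariant factors of ∂_1 are 1 so no torsion. So H_0 ≅ Z^2.
rank ∂_1 = 8, rank ∂_2 = 6 ⇒ b_1 = 15 − 8 − 6 = 1; all invariant factors of ∂_2 are 1 so no torsion. So H_1 ≅ Z.
rank ∂_2 = 6, rank ∂_3 = 4 ⇒ b_2 = 10 − 6 − 4 = 0; all invariant factors of ∂_3 are 1 so no torsion. So H_2 ≅ 0.
rank ∂_3 = 4, rank ∂_4 = 0 ⇒ b_3 = 5 − 4 − 0 = 1. So H_3 ≅ Z.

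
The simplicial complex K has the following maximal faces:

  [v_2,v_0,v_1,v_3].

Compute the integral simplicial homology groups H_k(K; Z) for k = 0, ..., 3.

H_0 ≅ Z,  H_1 = 0,  H_2 = 0,  H_3 = 0.

We work with the vertex ordering v_0 < v_1 < v_2 < v_3. The simplices of K, each written with vertices in increasing order, are:

  0-simplices (4): [v_0], [v_1], [v_2], [v_3]
  1-simplices (6): [v_0,v_1], [v_0,v_2], [v_0,v_3], [v_1,v_2], [v_1,v_3], [v_2,v_3]
  2-simplices (4): [v_0,v_1,v_2], [v_0,v_1,v_3], [v_0,v_2,v_3], [v_1,v_2,v_3]
  3-simplices (1): [v_0,v_1,v_2,v_3]

giving chain groups C_0 ≅ Z^4, C_1 ≅ Z^6, C_2 ≅ Z^4, C_3 ≅ Z^1.

The boundary map ∂_1: C_1 → C_0 maps an edge to its endpoints' difference, ∂[p,q] = q − p.
The 4×6 boundary matrix has rank 3 and Smith normal form diag(1,1,1).

The boundary map ∂_2: C_2 → C_1 maps a triangle to the signed sum of its edges. For instance
  ∂[v_0,v_2,v_3] = [v_2,v_3] − [v_0,v_3] + [v_0,v_2],
  ∂[v_0,v_1,v_3] = [v_1,v_3] − [v_0,v_3] + [v_0,v_1].
The resulting 6×4 matrix has rank 3, and its Smith normal form has invariant factors (1,1,1).

The boundary map ∂_3: C_3 → C_2 sends each 3-simplex σ to the alternating sum Σ_i (−1)^i (σ with its i-th vertex removed). For instance
  ∂[v_0,v_1,v_2,v_3] = [v_1,v_2,v_3] − [v_0,v_2,v_3] + [v_0,v_1,v_3] − [v_0,v_1,v_2].
The resulting 4×1 matrix has rank 1, and its Smith normal form has invariant factors (1).

From H_k ≅ ker(∂_k) / im(∂_{k+1}) we obtain:

  H_0: rank C_0 − rank ∂_1 = 4 − 3 = 1, and the invariant factors of ∂_1 are all 1, so H_0 = Z.
  H_1: rank ker ∂_1 − rank ∂_2 = (6 − 3) − 3 = 0, and the invariant factors of ∂_2 are all 1, so H_1 = 0.
  H_2: rank ker ∂_2 − rank ∂_3 = (4 − 3) − 1 = 0, and the invariant factors of ∂_3 are all 1, so H_2 = 0.
  H_3: rank ker ∂_3 − rank ∂_4 = (1 − 1) − 0 = 0, and there is no ∂_4, so H_3 = 0.

(K is a triangulation of the 3-simplex.)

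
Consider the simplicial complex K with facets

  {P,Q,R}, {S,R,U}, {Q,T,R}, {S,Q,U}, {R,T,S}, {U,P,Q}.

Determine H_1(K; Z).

H_1 = Z.

K has 6 vertices, 12 edges, 6 triangles.
rank ∂_1 = 5, rank ∂_2 = 6 ⇒ b_1 = 12 − 5 − 6 = 1; all invariant factors of ∂_2 are 1 so no torsion. So H_1 = Z.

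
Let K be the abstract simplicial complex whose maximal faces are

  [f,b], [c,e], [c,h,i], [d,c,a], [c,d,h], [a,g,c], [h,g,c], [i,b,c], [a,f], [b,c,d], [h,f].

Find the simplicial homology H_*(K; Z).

K has 9 vertices, 17 edges, 7 triangles.
rank ∂_0 = 0, rank ∂_1 = 8 ⇒ b_0 = 9 − 0 − 8 = 1; all invariant factors of ∂_1 are 1 so no torsion. So H_0 ≅ Z.
rank ∂_1 = 8, rank ∂_2 = 7 ⇒ b_1 = 17 − 8 − 7 = 2; all invariant factors of ∂_2 are 1 so no torsion. So H_1 ≅ Z^2.
rank ∂_2 = 7, rank ∂_3 = 0 ⇒ b_2 = 7 − 7 − 0 = 0. So H_2 ≅ 0.

H_0 ≅ Z,  H_1 ≅ Z^2,  H_2 = 0.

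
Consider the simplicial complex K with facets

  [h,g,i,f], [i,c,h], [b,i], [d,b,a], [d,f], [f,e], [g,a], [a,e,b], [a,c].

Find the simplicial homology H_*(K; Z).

H_0 = Z,  H_1 = Z^4,  H_2 = 0,  H_3 = 0.

Take the total order a < b < c < d < e < f < g < h < i on the vertex set. Then K (dimension 3) consists of the simplices:

  0-simplices (9): a, b, c, d, e, f, g, h, i
  1-simplices (18): ab, ac, ad, ae, ag, bd, be, bi, ch, ci, df, ef, fg, fh, fi, gh, gi, hi
  2-simplices (7): abd, abe, chi, fgh, fgi, fhi, ghi
  3-simplices (1): fghi

giving chain groups C_0 ≅ Z^9, C_1 ≅ Z^18, C_2 ≅ Z^7, C_3 ≅ Z^1.

The boundary map ∂_1: C_1 → C_0 is given by ∂[p,q] = [q] − [p]. For instance
  ∂ag = g − a.
The resulting 9×18 matrix has rank 8, and its Smith normal form has invariant factors (1,1,1,1,1,1,1,1).

∂_2: C_2 → C_1 sends each 2-simplex [p,q,r] to [q,r] − [p,r] + [p,q]. For instance
  ∂fgh = gh − fh + fg,
  ∂fgi = gi − fi + fg.
This gives a 18×7 integer matrix of rank 6; reducing to Smith normal form yields diagonal entries (1,1,1,1,1,1).

The boundary map ∂_3: C_3 → C_2 sends each 3-simplex σ to the alternating sum Σ_i (−1)^i (σ with its i-th vertex removed). For instance
  ∂fghi = ghi − fhi + fgi − fgh.
The 7×1 boundary matrix has rank 1 and Smith normal form diag(1).

Computing H_k = (kernel of ∂_k) / (image of ∂_{k+1}):

  H_0: rank C_0 − rank ∂_1 = 9 − 8 = 1, and the invariant factors of ∂_1 are all 1, so H_0 ≅ Z.
  H_1: rank ker ∂_1 − rank ∂_2 = (18 − 8) − 6 = 4, and the invariant factors of ∂_2 are all 1, so H_1 ≅ Z^4.
  H_2: rank ker ∂_2 − rank ∂_3 = (7 − 6) − 1 = 0, and the invariant factors of ∂_3 are all 1, so H_2 ≅ 0.
  H_3: rank ker ∂_3 − rank ∂_4 = (1 − 1) − 0 = 0, and there is no ∂_4, so H_3 ≅ 0.

As a check, the Euler characteristic is 9 − 18 + 7 − 1 = -3, which agrees with 1 − 4 + 0 − 0 = -3.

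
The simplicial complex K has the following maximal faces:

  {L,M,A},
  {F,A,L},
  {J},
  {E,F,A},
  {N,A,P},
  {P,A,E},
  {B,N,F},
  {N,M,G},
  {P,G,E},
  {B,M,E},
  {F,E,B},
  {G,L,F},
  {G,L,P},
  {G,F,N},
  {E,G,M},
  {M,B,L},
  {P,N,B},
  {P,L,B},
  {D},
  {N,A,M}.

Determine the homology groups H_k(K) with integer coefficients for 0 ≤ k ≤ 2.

Order the vertices as A < B < D < E < F < G < J < L < M < N < P. Listing each simplex with vertices in this order, K has dimension 2 with simplices:

  0-simplices (11): A, B, D, E, F, G, J, L, M, N, P
  1-simplices (27): AE, AF, AL, AM, AN, AP, BE, BF, BL, BM, BN, BP, EF, EG, EM, EP, FG, FL, FN, GL, GM, GN, GP, LM, LP, MN, NP
  2-simplices (18): AEF, AEP, AFL, ALM, AMN, ANP, BEF, BEM, BFN, BLM, BLP, BNP, EGM, EGP, FGL, FGN, GLP, GMN

giving chain groups C_0 ≅ Z^11, C_1 ≅ Z^27, C_2 ≅ Z^18.

∂_1: C_1 → C_0 maps an edge to its endpoints' difference, ∂[p,q] = q − p.
The resulting 11×27 matrix has rank 8, and its Smith normal form has invariant factors (1,1,1,1,1,1,1,1).

The boundary map ∂_2: C_2 → C_1 sends each 2-simplex [p,q,r] to [q,r] − [p,r] + [p,q]. For instance
  ∂AMN = MN − AN + AM,
  ∂BLM = LM − BM + BL.
As a 27×18 matrix over Z this has rank 17, with invariant factors (1,1,1,1,1,1,1,1,1,1,1,1,1,1,1,1,1).

Now H_k = ker ∂_k / im ∂_{k+1}, so:

  H_0: rank C_0 − rank ∂_1 = 11 − 8 = 3, and the invariant factors of ∂_1 are all 1, so H_0 = Z^3.
  H_1: rank ker ∂_1 − rank ∂_2 = (27 − 8) − 17 = 2, and the invariant factors of ∂_2 are all 1, so H_1 = Z^2.
  H_2: rank ker ∂_2 − rank ∂_3 = (18 − 17) − 0 = 1, and there is no ∂_3, so H_2 = Z.

(K is a triangulation of the disjoint union of a set of 2 points and the torus T^2.)

H_0 = Z^3,  H_1 = Z^2,  H_2 = Z.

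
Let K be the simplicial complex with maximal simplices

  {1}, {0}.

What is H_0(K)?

Take the total order 0 < 1 on the vertex set. Then K (dimension 0) consists of the simplices:

  0-simplices (2): [0], [1]

giving chain groups C_0 ≅ Z^2.

Reading off H_k = ker ∂_k / im ∂_{k+1}:

  H_0: rank C_0 − rank ∂_1 = 2 − 0 = 2, and there is no ∂_1, so H_0 = Z^2.

H_0 ≅ Z^2.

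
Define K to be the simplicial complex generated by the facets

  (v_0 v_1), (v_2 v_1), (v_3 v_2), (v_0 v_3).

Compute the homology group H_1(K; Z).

Order the vertices as v_0 < v_1 < v_2 < v_3. Listing each simplex with vertices in this order, K has dimension 1 with simplices:

  0-simplices (4): [v_0], [v_1], [v_2], [v_3]
  1-simplices (4): [v_0,v_1], [v_0,v_3], [v_1,v_2], [v_2,v_3]

so the chain groups are C_0 ≅ Z^4, C_1 ≅ Z^4.

The boundary map ∂_1: C_1 → C_0 maps an edge to its endpoints' difference, ∂[p,q] = q − p.
As a 4×4 matrix over Z this has rank 3, with invariant factors (1,1,1).

Reading off H_k = ker ∂_k / im ∂_{k+1}:

  H_1: rank ker ∂_1 − rank ∂_2 = (4 − 3) − 0 = 1, and there is no ∂_2, so H_1 ≅ Z.

H_1 ≅ Z.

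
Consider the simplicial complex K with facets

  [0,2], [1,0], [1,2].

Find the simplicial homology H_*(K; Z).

H_0 = Z,  H_1 = Z.

Fix the vertex order 0 < 1 < 2 and write every simplex with vertices in increasing order. Then dim K = 1 and the simplices of K are:

  0-simplices (3): [0], [1], [2]
  1-simplices (3): [0,1], [0,2], [1,2]

so the chain groups are C_0 ≅ Z^3, C_1 ≅ Z^3.

∂_1: C_1 → C_0 sends each edge [p,q] (with p < q) to q − p.
This gives a 3×3 integer matrix of rank 2; reducing to Smith normal form yields diagonal entries (1,1).

From H_k ≅ ker(∂_k) / im(∂_{k+1}) we obtain:

  H_0: rank C_0 − rank ∂_1 = 3 − 2 = 1, and the invariant factors of ∂_1 are all 1, so H_0 ≅ Z.
  H_1: rank ker ∂_1 − rank ∂_2 = (3 − 2) − 0 = 1, and there is no ∂_2, so H_1 ≅ Z.

As a check, the Euler characteristic is 3 − 3 = 0, which agrees with 1 − 1 = 0.
(K is a triangulation of the circle S^1.)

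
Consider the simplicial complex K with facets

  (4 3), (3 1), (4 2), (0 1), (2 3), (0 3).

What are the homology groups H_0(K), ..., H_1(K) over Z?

Order the vertices as 0 < 1 < 2 < 3 < 4. Listing each simplex with vertices in this order, K has dimension 1 with simplices:

  0-simplices (5): [0], [1], [2], [3], [4]
  1-simplices (6): [0,1], [0,3], [1,3], [2,3], [2,4], [3,4]

giving chain groups C_0 ≅ Z^5, C_1 ≅ Z^6.

Boundary ∂_1: C_1 → C_0 sends each edge [p,q] (with p < q) to q − p.
The 5×6 boundary matrix has rank 4 and Smith normal form diag(1,1,1,1).

Computing H_k = (kernel of ∂_k) / (image of ∂_{k+1}):

  H_0: rank C_0 − rank ∂_1 = 5 − 4 = 1, and the invariant factors of ∂_1 are all 1, so H_0 ≅ Z.
  H_1: rank ker ∂_1 − rank ∂_2 = (6 − 4) − 0 = 2, and there is no ∂_2, so H_1 ≅ Z^2.

(K is a triangulation of a wedge of 2 circles.)

H_0 ≅ Z,  H_1 ≅ Z^2.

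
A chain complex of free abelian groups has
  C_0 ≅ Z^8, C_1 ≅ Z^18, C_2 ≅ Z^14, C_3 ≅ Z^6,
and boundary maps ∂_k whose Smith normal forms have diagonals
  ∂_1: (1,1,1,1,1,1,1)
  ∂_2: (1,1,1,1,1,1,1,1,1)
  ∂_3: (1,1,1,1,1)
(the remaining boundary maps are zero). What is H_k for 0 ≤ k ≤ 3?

H_0: b_0 = 8 − 0 − 7 = 1; torsion from ∂_1 factors > 1: none. So H_0 ≅ Z.
H_1: b_1 = 18 − 7 − 9 = 2; torsion from ∂_2 factors > 1: none. So H_1 ≅ Z^2.
H_2: b_2 = 14 − 9 − 5 = 0; torsion from ∂_3 factors > 1: none. So H_2 ≅ 0.
H_3: b_3 = 6 − 5 − 0 = 1; torsion from ∂_4 factors > 1: none. So H_3 ≅ Z.

H_0 ≅ Z,  H_1 ≅ Z^2,  H_2 = 0,  H_3 ≅ Z.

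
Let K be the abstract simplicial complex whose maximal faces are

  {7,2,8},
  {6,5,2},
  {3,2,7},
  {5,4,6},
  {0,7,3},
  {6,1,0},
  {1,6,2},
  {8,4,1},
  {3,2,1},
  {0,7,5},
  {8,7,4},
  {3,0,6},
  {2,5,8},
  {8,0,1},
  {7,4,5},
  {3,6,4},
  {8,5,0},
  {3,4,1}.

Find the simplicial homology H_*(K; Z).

H_0 = Z,  H_1 = Z ⊕ Z/2,  H_2 = 0.

Take the total order 0 < 1 < 2 < 3 < 4 < 5 < 6 < 7 < 8 on the vertex set. Then K (dimension 2) consists of the simplices:

  0-simplices (9): [0], [1], [2], [3], [4], [5], [6], [7], [8]
  1-simplices (27): (27 of them)
  2-simplices (18): [0,1,6], [0,1,8], [0,3,6], [0,3,7], [0,5,7], [0,5,8], [1,2,3], [1,2,6], [1,3,4], [1,4,8], [2,3,7], [2,5,6], [2,5,8], [2,7,8], [3,4,6], [4,5,6], [4,5,7], [4,7,8]

so the chain groups are C_0 ≅ Z^9, C_1 ≅ Z^27, C_2 ≅ Z^18.

The boundary map ∂_1: C_1 → C_0 maps an edge to its endpoints' difference, ∂[p,q] = q − p. For instance
  ∂[1,8] = [8] − [1].
As a 9×27 matrix over Z this has rank 8, with invariant factors (1,1,1,1,1,1,1,1).

The boundary map ∂_2: C_2 → C_1 acts by ∂[p,q,r] = [q,r] − [p,r] + [p,q]. For instance
  ∂[2,3,7] = [3,7] − [2,7] + [2,3],
  ∂[2,5,8] = [5,8] − [2,8] + [2,5].
This gives a 27×18 integer matrix of rank 18; reducing to Smith normal form yields diagonal entries (1,1,1,1,1,1,1,1,1,1,1,1,1,1,1,1,1,2).

Computing H_k = (kernel of ∂_k) / (image of ∂_{k+1}):

  H_0: rank C_0 − rank ∂_1 = 9 − 8 = 1, and the invariant factors of ∂_1 are all 1, so H_0 ≅ Z.
  H_1: rank ker ∂_1 − rank ∂_2 = (27 − 8) − 18 = 1, and ∂_2 has invariant factor 2 > 1, so H_1 ≅ Z ⊕ Z/2.
  H_2: rank ker ∂_2 − rank ∂_3 = (18 − 18) − 0 = 0, and there is no ∂_3, so H_2 ≅ 0.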